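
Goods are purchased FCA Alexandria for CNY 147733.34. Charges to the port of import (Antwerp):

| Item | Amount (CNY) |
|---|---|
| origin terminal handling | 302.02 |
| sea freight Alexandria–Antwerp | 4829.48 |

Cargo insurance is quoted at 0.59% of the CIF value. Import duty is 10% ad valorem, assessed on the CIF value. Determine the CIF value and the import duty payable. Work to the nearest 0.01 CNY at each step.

CIF value: CNY 153772.10; import duty: CNY 15377.21

Let C be the CIF value. C = FCA price + pre-shipment costs + freight + 0.59% × C
C − 0.59% × C = 147733.34 + 302.02 + 4829.48
0.9941 × C = 152864.84
C = 152864.84 / 0.9941 = 153772.10
Insurance premium = 0.59% × 153772.10 = 907.26
Import duty = 153772.10 × 10% = 15377.21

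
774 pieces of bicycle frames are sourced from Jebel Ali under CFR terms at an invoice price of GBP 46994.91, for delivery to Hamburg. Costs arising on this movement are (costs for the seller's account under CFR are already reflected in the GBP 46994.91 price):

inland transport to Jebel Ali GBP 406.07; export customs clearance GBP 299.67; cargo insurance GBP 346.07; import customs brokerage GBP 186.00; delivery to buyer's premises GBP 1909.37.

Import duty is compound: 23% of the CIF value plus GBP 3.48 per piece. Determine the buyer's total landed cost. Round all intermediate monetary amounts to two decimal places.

Total landed cost: GBP 63018.30

CFR: the seller pays costs through ocean freight to the destination port, but not insurance.
Already in the invoice (seller's account under CFR): inland to port, export clearance — exclude.
CIF value = CFR price + insurance = 46994.91 + 346.07 = 47340.98
Ad valorem component: 47340.98 × 23% = 10888.43
Specific component: 774 × 3.48 = 2693.52
Import duty = 10888.43 + 2693.52 = 13581.95
Buyer bears: insurance 346.07 + brokerage 186.00 + delivery 1909.37 + duty 13581.95 = 16023.39
Landed cost = invoice 46994.91 + 16023.39 = 63018.30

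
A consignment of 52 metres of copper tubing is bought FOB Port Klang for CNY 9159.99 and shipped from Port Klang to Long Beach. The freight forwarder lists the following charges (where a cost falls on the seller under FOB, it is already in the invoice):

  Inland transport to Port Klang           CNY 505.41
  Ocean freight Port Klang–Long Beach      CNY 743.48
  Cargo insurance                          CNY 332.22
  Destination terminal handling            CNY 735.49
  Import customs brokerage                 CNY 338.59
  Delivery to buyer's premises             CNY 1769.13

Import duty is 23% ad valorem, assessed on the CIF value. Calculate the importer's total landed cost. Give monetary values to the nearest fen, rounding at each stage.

FOB: the seller bears costs until goods are on board at the origin port; the buyer bears freight, insurance and all costs thereafter.
Already in the invoice (seller's account under FOB): inland to port — exclude.
CIF value = FOB price + freight + insurance = 9159.99 + 743.48 + 332.22 = 10235.69
Import duty = 10235.69 × 23% = 2354.21
Buyer bears: freight 743.48 + insurance 332.22 + destination terminal 735.49 + brokerage 338.59 + delivery 1769.13 + duty 2354.21 = 6273.12
Landed cost = invoice 9159.99 + 6273.12 = 15433.11

Total landed cost: CNY 15433.11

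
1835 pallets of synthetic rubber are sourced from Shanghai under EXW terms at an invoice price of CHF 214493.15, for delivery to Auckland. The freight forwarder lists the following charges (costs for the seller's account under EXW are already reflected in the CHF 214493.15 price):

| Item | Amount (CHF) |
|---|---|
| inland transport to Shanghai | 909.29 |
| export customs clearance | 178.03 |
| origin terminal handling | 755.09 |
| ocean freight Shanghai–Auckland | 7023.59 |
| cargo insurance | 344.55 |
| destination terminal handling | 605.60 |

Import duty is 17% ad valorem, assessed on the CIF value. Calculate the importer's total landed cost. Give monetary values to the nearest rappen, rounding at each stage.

Total landed cost: CHF 262338.93

EXW: the seller makes goods available at their premises; the buyer bears all onward costs.
CIF value = EXW price + inland to port + export clearance + origin terminal + freight + insurance = 214493.15 + 909.29 + 178.03 + 755.09 + 7023.59 + 344.55 = 223703.70
Import duty = 223703.70 × 17% = 38029.63
Buyer bears: inland to port 909.29 + export clearance 178.03 + origin terminal 755.09 + freight 7023.59 + insurance 344.55 + destination terminal 605.60 + duty 38029.63 = 47845.78
Landed cost = invoice 214493.15 + 47845.78 = 262338.93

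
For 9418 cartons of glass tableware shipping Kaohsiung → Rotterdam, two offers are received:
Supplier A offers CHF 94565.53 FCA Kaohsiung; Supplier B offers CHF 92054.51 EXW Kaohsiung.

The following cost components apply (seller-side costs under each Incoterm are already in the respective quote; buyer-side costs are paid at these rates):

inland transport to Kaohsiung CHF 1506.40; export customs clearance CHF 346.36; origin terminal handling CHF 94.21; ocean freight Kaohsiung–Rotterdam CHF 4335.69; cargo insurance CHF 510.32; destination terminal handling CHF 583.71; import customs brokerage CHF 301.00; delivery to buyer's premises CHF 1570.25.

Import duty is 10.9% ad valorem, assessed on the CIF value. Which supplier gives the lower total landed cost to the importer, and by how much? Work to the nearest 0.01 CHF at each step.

Supplier B is cheaper by CHF 730.01

Supplier A (FCA):
CIF value = FCA price + origin terminal + freight + insurance = 94565.53 + 94.21 + 4335.69 + 510.32 = 99505.75
Import duty = 99505.75 × 10.9% = 10846.13
Buyer bears (A): 94.21 + 4335.69 + 510.32 + 583.71 + 301.00 + 1570.25 = 7395.18
Landed cost (A) = invoice 94565.53 + 7395.18 + duty 10846.13 = 112806.84
Supplier B (EXW):
CIF value = EXW price + inland to port + export clearance + origin terminal + freight + insurance = 92054.51 + 1506.40 + 346.36 + 94.21 + 4335.69 + 510.32 = 98847.49
Import duty = 98847.49 × 10.9% = 10774.38
Buyer bears (B): 1506.40 + 346.36 + 94.21 + 4335.69 + 510.32 + 583.71 + 301.00 + 1570.25 = 9247.94
Landed cost (B) = invoice 92054.51 + 9247.94 + duty 10774.38 = 112076.83
Difference = |112806.84 − 112076.83| = 730.01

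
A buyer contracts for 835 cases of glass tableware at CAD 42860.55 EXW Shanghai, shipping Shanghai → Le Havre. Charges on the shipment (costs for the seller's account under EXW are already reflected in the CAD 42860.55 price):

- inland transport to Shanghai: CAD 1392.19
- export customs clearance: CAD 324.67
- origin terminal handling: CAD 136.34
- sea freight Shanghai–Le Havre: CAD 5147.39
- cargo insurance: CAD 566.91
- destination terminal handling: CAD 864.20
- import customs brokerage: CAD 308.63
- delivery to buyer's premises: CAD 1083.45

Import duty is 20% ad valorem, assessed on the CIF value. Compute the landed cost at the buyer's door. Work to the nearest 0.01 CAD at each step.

EXW: the seller makes goods available at their premises; the buyer bears all onward costs.
CIF value = EXW price + inland to port + export clearance + origin terminal + freight + insurance = 42860.55 + 1392.19 + 324.67 + 136.34 + 5147.39 + 566.91 = 50428.05
Import duty = 50428.05 × 20% = 10085.61
Buyer bears: inland to port 1392.19 + export clearance 324.67 + origin terminal 136.34 + freight 5147.39 + insurance 566.91 + destination terminal 864.20 + brokerage 308.63 + delivery 1083.45 + duty 10085.61 = 19909.39
Landed cost = invoice 42860.55 + 19909.39 = 62769.94

Total landed cost: CAD 62769.94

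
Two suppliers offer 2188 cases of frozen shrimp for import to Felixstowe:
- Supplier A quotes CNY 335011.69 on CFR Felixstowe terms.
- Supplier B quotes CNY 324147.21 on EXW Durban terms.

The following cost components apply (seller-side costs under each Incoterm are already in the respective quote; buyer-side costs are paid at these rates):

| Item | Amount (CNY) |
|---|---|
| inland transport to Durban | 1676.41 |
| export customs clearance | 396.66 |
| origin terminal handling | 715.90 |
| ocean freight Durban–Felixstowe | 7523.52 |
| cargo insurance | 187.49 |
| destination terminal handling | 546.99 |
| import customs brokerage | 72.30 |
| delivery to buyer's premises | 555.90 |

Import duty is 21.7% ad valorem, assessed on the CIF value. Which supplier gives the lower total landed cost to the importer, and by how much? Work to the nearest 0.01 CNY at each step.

Supplier A (CFR):
CIF value = CFR price + insurance = 335011.69 + 187.49 = 335199.18
Import duty = 335199.18 × 21.7% = 72738.22
Buyer bears (A): 187.49 + 546.99 + 72.30 + 555.90 = 1362.68
Landed cost (A) = invoice 335011.69 + 1362.68 + duty 72738.22 = 409112.59
Supplier B (EXW):
CIF value = EXW price + inland to port + export clearance + origin terminal + freight + insurance = 324147.21 + 1676.41 + 396.66 + 715.90 + 7523.52 + 187.49 = 334647.19
Import duty = 334647.19 × 21.7% = 72618.44
Buyer bears (B): 1676.41 + 396.66 + 715.90 + 7523.52 + 187.49 + 546.99 + 72.30 + 555.90 = 11675.17
Landed cost (B) = invoice 324147.21 + 11675.17 + duty 72618.44 = 408440.82
Difference = |409112.59 − 408440.82| = 671.77

Supplier B is cheaper by CNY 671.77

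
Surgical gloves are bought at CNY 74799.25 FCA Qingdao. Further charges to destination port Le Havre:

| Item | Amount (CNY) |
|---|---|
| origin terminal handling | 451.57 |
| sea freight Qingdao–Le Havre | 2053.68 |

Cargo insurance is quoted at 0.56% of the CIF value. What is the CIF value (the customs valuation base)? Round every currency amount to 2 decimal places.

Let C be the CIF value. C = FCA price + pre-shipment costs + freight + 0.56% × C
C − 0.56% × C = 74799.25 + 451.57 + 2053.68
0.9944 × C = 77304.50
C = 77304.50 / 0.9944 = 77739.84
Insurance premium = 0.56% × 77739.84 = 435.34

CIF value: CNY 77739.84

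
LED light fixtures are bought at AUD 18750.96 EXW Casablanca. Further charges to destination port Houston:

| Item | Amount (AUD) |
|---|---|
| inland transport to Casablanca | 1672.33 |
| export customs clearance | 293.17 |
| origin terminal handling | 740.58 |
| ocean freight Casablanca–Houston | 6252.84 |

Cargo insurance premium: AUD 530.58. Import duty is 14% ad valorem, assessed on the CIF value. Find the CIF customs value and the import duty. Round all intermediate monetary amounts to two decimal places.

CIF = EXW price + pre-shipment costs + freight + insurance
CIF = 18750.96 + 1672.33 + 293.17 + 740.58 + 6252.84 + 530.58 = 28240.46
Import duty = 28240.46 × 14% = 3953.66

CIF value: AUD 28240.46; import duty: AUD 3953.66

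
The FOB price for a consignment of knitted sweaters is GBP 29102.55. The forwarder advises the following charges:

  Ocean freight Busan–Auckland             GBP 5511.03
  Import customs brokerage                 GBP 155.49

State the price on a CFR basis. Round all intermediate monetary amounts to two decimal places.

Not relevant to the conversion: brokerage — on the buyer under both terms; not part of either seller's price.
From FOB to CFR, the seller additionally bears: freight.
CFR price = 29102.55 + 5511.03 = 34613.58

CFR price: GBP 34613.58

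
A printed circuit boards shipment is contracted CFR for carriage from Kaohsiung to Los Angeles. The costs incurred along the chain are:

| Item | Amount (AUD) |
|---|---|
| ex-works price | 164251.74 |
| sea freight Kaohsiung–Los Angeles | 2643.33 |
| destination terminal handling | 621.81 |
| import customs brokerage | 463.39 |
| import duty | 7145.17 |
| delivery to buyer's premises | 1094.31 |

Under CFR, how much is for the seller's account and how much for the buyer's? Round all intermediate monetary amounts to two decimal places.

Seller: AUD 166895.07; buyer: AUD 9324.68

CFR: the seller pays costs through ocean freight to the destination port, but not insurance.
Seller's account: goods 164251.74 + freight 2643.33 = 166895.07
Buyer's account: destination terminal 621.81 + brokerage 463.39 + duty 7145.17 + delivery 1094.31 = 9324.68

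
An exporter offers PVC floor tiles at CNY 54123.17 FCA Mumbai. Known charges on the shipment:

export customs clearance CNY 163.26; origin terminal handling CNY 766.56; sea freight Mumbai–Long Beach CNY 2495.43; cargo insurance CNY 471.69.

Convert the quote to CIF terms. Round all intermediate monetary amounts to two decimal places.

Not relevant to the conversion: export clearance — on the seller under both FCA and CIF; already in the FCA price and stays in the CIF price.
From FCA to CIF, the seller additionally bears: origin terminal, freight, insurance.
CIF price = 54123.17 + 766.56 + 2495.43 + 471.69 = 57856.85

CIF price: CNY 57856.85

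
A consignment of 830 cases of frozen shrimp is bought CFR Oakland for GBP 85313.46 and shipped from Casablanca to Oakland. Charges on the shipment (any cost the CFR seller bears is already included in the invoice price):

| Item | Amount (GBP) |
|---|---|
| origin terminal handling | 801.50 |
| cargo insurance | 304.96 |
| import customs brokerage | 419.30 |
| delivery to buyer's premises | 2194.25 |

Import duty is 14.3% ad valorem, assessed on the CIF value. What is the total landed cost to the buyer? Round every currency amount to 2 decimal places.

Total landed cost: GBP 100475.40

CFR: the seller pays costs through ocean freight to the destination port, but not insurance.
Already in the invoice (seller's account under CFR): origin terminal — exclude.
CIF value = CFR price + insurance = 85313.46 + 304.96 = 85618.42
Import duty = 85618.42 × 14.3% = 12243.43
Buyer bears: insurance 304.96 + brokerage 419.30 + delivery 2194.25 + duty 12243.43 = 15161.94
Landed cost = invoice 85313.46 + 15161.94 = 100475.40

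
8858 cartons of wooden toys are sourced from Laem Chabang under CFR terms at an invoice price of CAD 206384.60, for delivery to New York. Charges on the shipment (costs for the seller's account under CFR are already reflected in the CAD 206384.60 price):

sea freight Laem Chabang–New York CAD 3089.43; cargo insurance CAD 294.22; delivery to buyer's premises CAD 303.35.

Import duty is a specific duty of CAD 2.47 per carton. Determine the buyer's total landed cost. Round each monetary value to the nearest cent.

Total landed cost: CAD 228861.43

CFR: the seller pays costs through ocean freight to the destination port, but not insurance.
Already in the invoice (seller's account under CFR): freight — exclude.
CIF value = CFR price + insurance = 206384.60 + 294.22 = 206678.82
Import duty = 8858 × 2.47 = 21879.26
Buyer bears: insurance 294.22 + delivery 303.35 + duty 21879.26 = 22476.83
Landed cost = invoice 206384.60 + 22476.83 = 228861.43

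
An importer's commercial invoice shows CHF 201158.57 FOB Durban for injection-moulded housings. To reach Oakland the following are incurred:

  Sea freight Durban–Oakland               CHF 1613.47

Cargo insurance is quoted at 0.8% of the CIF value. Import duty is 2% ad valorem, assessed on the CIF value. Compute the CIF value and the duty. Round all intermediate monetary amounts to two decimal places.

Let C be the CIF value. C = FOB price + freight + 0.8% × C
C − 0.8% × C = 201158.57 + 1613.47
0.992 × C = 202772.04
C = 202772.04 / 0.992 = 204407.30
Insurance premium = 0.8% × 204407.30 = 1635.26
Import duty = 204407.30 × 2% = 4088.15

CIF value: CHF 204407.30; import duty: CHF 4088.15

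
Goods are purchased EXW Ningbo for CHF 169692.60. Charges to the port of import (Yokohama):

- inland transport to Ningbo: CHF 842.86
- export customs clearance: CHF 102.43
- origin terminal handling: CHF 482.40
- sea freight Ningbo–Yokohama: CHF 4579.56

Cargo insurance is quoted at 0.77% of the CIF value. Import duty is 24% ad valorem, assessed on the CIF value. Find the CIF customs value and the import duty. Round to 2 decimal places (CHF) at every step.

CIF value: CHF 177063.24; import duty: CHF 42495.18

Let C be the CIF value. C = EXW price + pre-shipment costs + freight + 0.77% × C
C − 0.77% × C = 169692.60 + 842.86 + 102.43 + 482.40 + 4579.56
0.9923 × C = 175699.85
C = 175699.85 / 0.9923 = 177063.24
Insurance premium = 0.77% × 177063.24 = 1363.39
Import duty = 177063.24 × 24% = 42495.18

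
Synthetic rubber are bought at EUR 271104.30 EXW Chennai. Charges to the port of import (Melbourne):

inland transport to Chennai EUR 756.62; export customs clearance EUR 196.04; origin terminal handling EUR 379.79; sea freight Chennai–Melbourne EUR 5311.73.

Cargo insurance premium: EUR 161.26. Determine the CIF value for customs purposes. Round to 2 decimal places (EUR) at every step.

CIF value: EUR 277909.74

CIF = EXW price + pre-shipment costs + freight + insurance
CIF = 271104.30 + 756.62 + 196.04 + 379.79 + 5311.73 + 161.26 = 277909.74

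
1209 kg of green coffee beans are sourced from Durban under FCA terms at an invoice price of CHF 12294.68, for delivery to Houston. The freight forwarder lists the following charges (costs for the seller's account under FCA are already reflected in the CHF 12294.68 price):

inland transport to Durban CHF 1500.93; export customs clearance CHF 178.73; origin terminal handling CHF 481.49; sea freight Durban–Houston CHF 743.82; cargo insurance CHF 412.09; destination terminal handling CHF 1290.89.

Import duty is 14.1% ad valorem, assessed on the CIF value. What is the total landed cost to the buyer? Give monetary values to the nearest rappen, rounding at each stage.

Total landed cost: CHF 17187.39

FCA: the seller delivers export-cleared goods to the carrier; the buyer bears costs from that point.
Already in the invoice (seller's account under FCA): inland to port, export clearance — exclude.
CIF value = FCA price + origin terminal + freight + insurance = 12294.68 + 481.49 + 743.82 + 412.09 = 13932.08
Import duty = 13932.08 × 14.1% = 1964.42
Buyer bears: origin terminal 481.49 + freight 743.82 + insurance 412.09 + destination terminal 1290.89 + duty 1964.42 = 4892.71
Landed cost = invoice 12294.68 + 4892.71 = 17187.39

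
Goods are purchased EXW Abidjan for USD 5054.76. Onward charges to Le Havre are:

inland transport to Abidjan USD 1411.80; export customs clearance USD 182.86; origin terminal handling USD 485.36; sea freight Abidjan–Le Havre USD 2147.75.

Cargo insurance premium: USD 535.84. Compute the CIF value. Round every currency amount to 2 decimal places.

CIF value: USD 9818.37

CIF = EXW price + pre-shipment costs + freight + insurance
CIF = 5054.76 + 1411.80 + 182.86 + 485.36 + 2147.75 + 535.84 = 9818.37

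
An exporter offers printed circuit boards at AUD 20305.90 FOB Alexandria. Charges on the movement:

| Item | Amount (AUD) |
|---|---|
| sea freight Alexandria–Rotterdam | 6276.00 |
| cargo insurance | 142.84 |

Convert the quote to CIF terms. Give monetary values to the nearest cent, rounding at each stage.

From FOB to CIF, the seller additionally bears: freight, insurance.
CIF price = 20305.90 + 6276.00 + 142.84 = 26724.74

CIF price: AUD 26724.74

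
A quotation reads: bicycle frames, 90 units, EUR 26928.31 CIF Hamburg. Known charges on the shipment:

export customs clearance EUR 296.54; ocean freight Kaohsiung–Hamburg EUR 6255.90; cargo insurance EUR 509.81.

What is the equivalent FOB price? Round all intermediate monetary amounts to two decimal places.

FOB price: EUR 20162.60

Not relevant to the conversion: export clearance — on the seller under both CIF and FOB; already in the CIF price and stays in the FOB price.
From CIF to FOB, the seller no longer bears: freight, insurance.
FOB price = 26928.31 − 6255.90 − 509.81 = 20162.60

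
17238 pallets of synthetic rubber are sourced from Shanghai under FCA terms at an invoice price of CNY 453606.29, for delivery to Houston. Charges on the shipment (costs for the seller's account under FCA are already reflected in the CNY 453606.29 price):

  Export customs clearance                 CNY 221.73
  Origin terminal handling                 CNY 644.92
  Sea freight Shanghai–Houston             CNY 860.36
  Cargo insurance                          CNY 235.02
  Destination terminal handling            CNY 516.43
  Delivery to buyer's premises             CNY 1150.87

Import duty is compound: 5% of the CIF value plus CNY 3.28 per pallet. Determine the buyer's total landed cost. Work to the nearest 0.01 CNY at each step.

FCA: the seller delivers export-cleared goods to the carrier; the buyer bears costs from that point.
Already in the invoice (seller's account under FCA): export clearance — exclude.
CIF value = FCA price + origin terminal + freight + insurance = 453606.29 + 644.92 + 860.36 + 235.02 = 455346.59
Ad valorem component: 455346.59 × 5% = 22767.33
Specific component: 17238 × 3.28 = 56540.64
Import duty = 22767.33 + 56540.64 = 79307.97
Buyer bears: origin terminal 644.92 + freight 860.36 + insurance 235.02 + destination terminal 516.43 + delivery 1150.87 + duty 79307.97 = 82715.57
Landed cost = invoice 453606.29 + 82715.57 = 536321.86

Total landed cost: CNY 536321.86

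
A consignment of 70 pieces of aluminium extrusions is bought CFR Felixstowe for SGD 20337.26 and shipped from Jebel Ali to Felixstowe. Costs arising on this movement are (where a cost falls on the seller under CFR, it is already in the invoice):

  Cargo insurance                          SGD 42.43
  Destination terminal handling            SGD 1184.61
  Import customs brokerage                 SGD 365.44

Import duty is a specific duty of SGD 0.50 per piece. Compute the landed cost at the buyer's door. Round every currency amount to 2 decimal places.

CFR: the seller pays costs through ocean freight to the destination port, but not insurance.
CIF value = CFR price + insurance = 20337.26 + 42.43 = 20379.69
Import duty = 70 × 0.50 = 35.00
Buyer bears: insurance 42.43 + destination terminal 1184.61 + brokerage 365.44 + duty 35.00 = 1627.48
Landed cost = invoice 20337.26 + 1627.48 = 21964.74

Total landed cost: SGD 21964.74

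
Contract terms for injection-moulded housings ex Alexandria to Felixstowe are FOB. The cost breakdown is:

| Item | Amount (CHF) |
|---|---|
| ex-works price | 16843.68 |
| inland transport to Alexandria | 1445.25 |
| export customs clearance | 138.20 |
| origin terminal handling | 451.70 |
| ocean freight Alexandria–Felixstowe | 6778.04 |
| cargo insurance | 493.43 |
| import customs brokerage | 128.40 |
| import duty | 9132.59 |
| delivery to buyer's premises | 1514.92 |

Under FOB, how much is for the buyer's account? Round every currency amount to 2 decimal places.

Buyer's account: CHF 18047.38

FOB: the seller bears costs until goods are on board at the origin port; the buyer bears freight, insurance and all costs thereafter.
Seller's account: goods 16843.68 + inland to port 1445.25 + export clearance 138.20 + origin terminal 451.70 = 18878.83
Buyer's account: freight 6778.04 + insurance 493.43 + brokerage 128.40 + duty 9132.59 + delivery 1514.92 = 18047.38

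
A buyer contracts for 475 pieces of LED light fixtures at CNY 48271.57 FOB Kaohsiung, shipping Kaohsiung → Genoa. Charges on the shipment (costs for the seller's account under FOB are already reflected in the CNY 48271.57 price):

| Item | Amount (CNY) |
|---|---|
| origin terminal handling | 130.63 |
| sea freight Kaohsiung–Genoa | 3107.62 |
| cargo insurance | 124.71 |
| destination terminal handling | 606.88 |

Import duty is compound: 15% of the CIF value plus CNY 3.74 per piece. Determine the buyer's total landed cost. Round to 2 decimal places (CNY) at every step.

FOB: the seller bears costs until goods are on board at the origin port; the buyer bears freight, insurance and all costs thereafter.
Already in the invoice (seller's account under FOB): origin terminal — exclude.
CIF value = FOB price + freight + insurance = 48271.57 + 3107.62 + 124.71 = 51503.90
Ad valorem component: 51503.90 × 15% = 7725.59
Specific component: 475 × 3.74 = 1776.50
Import duty = 7725.59 + 1776.50 = 9502.09
Buyer bears: freight 3107.62 + insurance 124.71 + destination terminal 606.88 + duty 9502.09 = 13341.30
Landed cost = invoice 48271.57 + 13341.30 = 61612.87

Total landed cost: CNY 61612.87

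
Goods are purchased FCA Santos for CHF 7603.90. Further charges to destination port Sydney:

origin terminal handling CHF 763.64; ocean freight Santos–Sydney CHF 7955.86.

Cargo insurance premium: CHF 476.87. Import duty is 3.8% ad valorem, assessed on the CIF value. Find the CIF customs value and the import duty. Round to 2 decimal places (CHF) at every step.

CIF value: CHF 16800.27; import duty: CHF 638.41

CIF = FCA price + pre-shipment costs + freight + insurance
CIF = 7603.90 + 763.64 + 7955.86 + 476.87 = 16800.27
Import duty = 16800.27 × 3.8% = 638.41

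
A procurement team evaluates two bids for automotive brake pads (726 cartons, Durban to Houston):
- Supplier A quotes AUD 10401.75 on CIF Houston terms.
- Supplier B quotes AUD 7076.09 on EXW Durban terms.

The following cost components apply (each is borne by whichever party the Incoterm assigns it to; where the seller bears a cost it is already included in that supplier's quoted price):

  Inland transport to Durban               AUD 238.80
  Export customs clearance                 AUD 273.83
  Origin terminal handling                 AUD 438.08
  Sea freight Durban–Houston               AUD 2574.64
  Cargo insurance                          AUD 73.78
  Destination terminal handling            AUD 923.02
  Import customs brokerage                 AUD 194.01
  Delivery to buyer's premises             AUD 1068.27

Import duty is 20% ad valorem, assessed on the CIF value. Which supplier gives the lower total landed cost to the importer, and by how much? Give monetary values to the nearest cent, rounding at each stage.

Supplier A is cheaper by AUD 328.16

Supplier A (CIF):
The CIF price already equals the CIF value: 10401.75
Import duty = 10401.75 × 20% = 2080.35
Buyer bears (A): 923.02 + 194.01 + 1068.27 = 2185.30
Landed cost (A) = invoice 10401.75 + 2185.30 + duty 2080.35 = 14667.40
Supplier B (EXW):
CIF value = EXW price + inland to port + export clearance + origin terminal + freight + insurance = 7076.09 + 238.80 + 273.83 + 438.08 + 2574.64 + 73.78 = 10675.22
Import duty = 10675.22 × 20% = 2135.04
Buyer bears (B): 238.80 + 273.83 + 438.08 + 2574.64 + 73.78 + 923.02 + 194.01 + 1068.27 = 5784.43
Landed cost (B) = invoice 7076.09 + 5784.43 + duty 2135.04 = 14995.56
Difference = |14667.40 − 14995.56| = 328.16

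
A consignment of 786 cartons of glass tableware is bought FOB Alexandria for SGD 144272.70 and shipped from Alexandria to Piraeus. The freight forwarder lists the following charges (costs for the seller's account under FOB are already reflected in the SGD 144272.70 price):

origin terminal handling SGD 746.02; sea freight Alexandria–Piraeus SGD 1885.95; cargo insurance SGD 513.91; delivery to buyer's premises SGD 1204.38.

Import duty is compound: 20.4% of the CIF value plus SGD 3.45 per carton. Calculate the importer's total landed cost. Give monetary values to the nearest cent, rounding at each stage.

FOB: the seller bears costs until goods are on board at the origin port; the buyer bears freight, insurance and all costs thereafter.
Already in the invoice (seller's account under FOB): origin terminal — exclude.
CIF value = FOB price + freight + insurance = 144272.70 + 1885.95 + 513.91 = 146672.56
Ad valorem component: 146672.56 × 20.4% = 29921.20
Specific component: 786 × 3.45 = 2711.70
Import duty = 29921.20 + 2711.70 = 32632.90
Buyer bears: freight 1885.95 + insurance 513.91 + delivery 1204.38 + duty 32632.90 = 36237.14
Landed cost = invoice 144272.70 + 36237.14 = 180509.84

Total landed cost: SGD 180509.84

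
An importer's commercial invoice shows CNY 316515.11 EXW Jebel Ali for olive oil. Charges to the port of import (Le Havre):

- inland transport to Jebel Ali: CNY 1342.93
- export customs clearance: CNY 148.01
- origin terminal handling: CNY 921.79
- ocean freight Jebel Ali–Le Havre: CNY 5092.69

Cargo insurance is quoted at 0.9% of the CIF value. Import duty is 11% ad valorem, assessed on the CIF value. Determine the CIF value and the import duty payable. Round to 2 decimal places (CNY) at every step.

CIF value: CNY 326963.20; import duty: CNY 35965.95

Let C be the CIF value. C = EXW price + pre-shipment costs + freight + 0.9% × C
C − 0.9% × C = 316515.11 + 1342.93 + 148.01 + 921.79 + 5092.69
0.991 × C = 324020.53
C = 324020.53 / 0.991 = 326963.20
Insurance premium = 0.9% × 326963.20 = 2942.67
Import duty = 326963.20 × 11% = 35965.95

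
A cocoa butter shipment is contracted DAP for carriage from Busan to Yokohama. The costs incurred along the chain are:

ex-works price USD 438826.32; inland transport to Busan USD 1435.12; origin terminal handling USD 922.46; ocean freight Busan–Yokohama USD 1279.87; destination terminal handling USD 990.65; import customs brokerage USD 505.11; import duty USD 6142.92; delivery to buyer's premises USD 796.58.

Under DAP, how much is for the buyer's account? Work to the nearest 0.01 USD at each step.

Buyer's account: USD 6648.03

DAP: the seller bears all costs to the named destination except import duty and clearance.
Seller's account: goods 438826.32 + inland to port 1435.12 + origin terminal 922.46 + freight 1279.87 + destination terminal 990.65 + delivery 796.58 = 444251.00
Buyer's account: brokerage 505.11 + duty 6142.92 = 6648.03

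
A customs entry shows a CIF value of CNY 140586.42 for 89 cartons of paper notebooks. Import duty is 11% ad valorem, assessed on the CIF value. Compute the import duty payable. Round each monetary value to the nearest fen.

Import duty: CNY 15464.51

Import duty = 140586.42 × 11% = 15464.51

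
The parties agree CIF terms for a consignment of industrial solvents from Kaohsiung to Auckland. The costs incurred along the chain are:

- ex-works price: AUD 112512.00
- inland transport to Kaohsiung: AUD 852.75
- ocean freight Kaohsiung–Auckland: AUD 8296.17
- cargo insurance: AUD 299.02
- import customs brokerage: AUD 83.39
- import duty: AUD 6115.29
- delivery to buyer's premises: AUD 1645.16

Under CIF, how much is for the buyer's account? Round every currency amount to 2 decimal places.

Buyer's account: AUD 7843.84

CIF: the seller pays costs through ocean freight and marine insurance to the destination port.
Seller's account: goods 112512.00 + inland to port 852.75 + freight 8296.17 + insurance 299.02 = 121959.94
Buyer's account: brokerage 83.39 + duty 6115.29 + delivery 1645.16 = 7843.84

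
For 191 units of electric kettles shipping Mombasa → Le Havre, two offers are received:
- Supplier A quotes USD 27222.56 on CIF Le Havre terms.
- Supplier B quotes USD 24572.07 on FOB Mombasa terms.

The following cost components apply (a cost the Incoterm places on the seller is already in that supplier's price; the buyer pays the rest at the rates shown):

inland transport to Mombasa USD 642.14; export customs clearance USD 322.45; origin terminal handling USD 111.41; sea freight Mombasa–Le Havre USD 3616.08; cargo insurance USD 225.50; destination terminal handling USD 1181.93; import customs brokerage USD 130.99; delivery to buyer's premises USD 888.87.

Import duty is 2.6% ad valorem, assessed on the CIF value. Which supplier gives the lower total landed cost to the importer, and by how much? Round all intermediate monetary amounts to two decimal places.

Supplier A (CIF):
The CIF price already equals the CIF value: 27222.56
Import duty = 27222.56 × 2.6% = 707.79
Buyer bears (A): 1181.93 + 130.99 + 888.87 = 2201.79
Landed cost (A) = invoice 27222.56 + 2201.79 + duty 707.79 = 30132.14
Supplier B (FOB):
CIF value = FOB price + freight + insurance = 24572.07 + 3616.08 + 225.50 = 28413.65
Import duty = 28413.65 × 2.6% = 738.75
Buyer bears (B): 3616.08 + 225.50 + 1181.93 + 130.99 + 888.87 = 6043.37
Landed cost (B) = invoice 24572.07 + 6043.37 + duty 738.75 = 31354.19
Difference = |30132.14 − 31354.19| = 1222.05

Supplier A is cheaper by USD 1222.05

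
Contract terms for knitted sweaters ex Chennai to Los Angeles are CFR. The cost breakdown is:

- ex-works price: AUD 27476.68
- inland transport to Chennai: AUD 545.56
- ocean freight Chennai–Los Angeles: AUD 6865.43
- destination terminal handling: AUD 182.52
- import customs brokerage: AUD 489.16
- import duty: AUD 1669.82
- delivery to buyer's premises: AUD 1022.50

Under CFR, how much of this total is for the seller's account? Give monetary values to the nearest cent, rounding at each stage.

CFR: the seller pays costs through ocean freight to the destination port, but not insurance.
Seller's account: goods 27476.68 + inland to port 545.56 + freight 6865.43 = 34887.67
Buyer's account: destination terminal 182.52 + brokerage 489.16 + duty 1669.82 + delivery 1022.50 = 3364.00

Seller's account: AUD 34887.67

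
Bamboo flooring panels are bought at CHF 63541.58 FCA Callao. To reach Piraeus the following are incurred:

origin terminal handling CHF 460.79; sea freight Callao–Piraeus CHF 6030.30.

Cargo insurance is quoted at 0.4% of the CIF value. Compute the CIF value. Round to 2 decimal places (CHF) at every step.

CIF value: CHF 70313.93

Let C be the CIF value. C = FCA price + pre-shipment costs + freight + 0.4% × C
C − 0.4% × C = 63541.58 + 460.79 + 6030.30
0.996 × C = 70032.67
C = 70032.67 / 0.996 = 70313.93
Insurance premium = 0.4% × 70313.93 = 281.26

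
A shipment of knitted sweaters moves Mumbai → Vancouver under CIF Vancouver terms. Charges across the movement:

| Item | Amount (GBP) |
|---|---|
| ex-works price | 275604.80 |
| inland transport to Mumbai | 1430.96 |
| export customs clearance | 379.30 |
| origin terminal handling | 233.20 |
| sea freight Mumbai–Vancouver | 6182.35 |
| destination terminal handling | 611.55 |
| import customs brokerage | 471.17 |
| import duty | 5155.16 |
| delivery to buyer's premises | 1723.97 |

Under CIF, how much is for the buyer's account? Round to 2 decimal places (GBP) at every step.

Buyer's account: GBP 7961.85

CIF: the seller pays costs through ocean freight and marine insurance to the destination port.
Seller's account: goods 275604.80 + inland to port 1430.96 + export clearance 379.30 + origin terminal 233.20 + freight 6182.35 = 283830.61
Buyer's account: destination terminal 611.55 + brokerage 471.17 + duty 5155.16 + delivery 1723.97 = 7961.85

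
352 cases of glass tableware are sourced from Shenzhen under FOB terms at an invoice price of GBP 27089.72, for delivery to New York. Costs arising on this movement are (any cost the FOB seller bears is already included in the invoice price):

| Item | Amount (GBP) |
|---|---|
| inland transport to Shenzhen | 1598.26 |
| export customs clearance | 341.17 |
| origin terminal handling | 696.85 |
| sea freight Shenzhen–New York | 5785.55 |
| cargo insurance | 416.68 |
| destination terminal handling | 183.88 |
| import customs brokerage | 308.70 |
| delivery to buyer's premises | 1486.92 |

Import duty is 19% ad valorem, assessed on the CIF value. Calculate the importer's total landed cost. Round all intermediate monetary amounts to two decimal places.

Total landed cost: GBP 41596.92

FOB: the seller bears costs until goods are on board at the origin port; the buyer bears freight, insurance and all costs thereafter.
Already in the invoice (seller's account under FOB): inland to port, export clearance, origin terminal — exclude.
CIF value = FOB price + freight + insurance = 27089.72 + 5785.55 + 416.68 = 33291.95
Import duty = 33291.95 × 19% = 6325.47
Buyer bears: freight 5785.55 + insurance 416.68 + destination terminal 183.88 + brokerage 308.70 + delivery 1486.92 + duty 6325.47 = 14507.20
Landed cost = invoice 27089.72 + 14507.20 = 41596.92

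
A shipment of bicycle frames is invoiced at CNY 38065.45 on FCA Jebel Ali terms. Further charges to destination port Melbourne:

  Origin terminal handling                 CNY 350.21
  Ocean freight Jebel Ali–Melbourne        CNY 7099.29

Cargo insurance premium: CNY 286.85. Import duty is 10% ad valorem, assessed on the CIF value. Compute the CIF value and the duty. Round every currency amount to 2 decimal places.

CIF value: CNY 45801.80; import duty: CNY 4580.18

CIF = FCA price + pre-shipment costs + freight + insurance
CIF = 38065.45 + 350.21 + 7099.29 + 286.85 = 45801.80
Import duty = 45801.80 × 10% = 4580.18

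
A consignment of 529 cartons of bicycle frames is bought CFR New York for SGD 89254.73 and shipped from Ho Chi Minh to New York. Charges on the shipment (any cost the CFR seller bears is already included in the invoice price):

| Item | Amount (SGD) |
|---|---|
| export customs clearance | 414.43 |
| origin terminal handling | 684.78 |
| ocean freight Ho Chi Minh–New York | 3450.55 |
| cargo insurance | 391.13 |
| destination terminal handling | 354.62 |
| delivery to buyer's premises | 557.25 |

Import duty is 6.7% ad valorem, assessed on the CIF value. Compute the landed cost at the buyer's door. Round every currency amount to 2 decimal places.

Total landed cost: SGD 96564.00

CFR: the seller pays costs through ocean freight to the destination port, but not insurance.
Already in the invoice (seller's account under CFR): export clearance, origin terminal, freight — exclude.
CIF value = CFR price + insurance = 89254.73 + 391.13 = 89645.86
Import duty = 89645.86 × 6.7% = 6006.27
Buyer bears: insurance 391.13 + destination terminal 354.62 + delivery 557.25 + duty 6006.27 = 7309.27
Landed cost = invoice 89254.73 + 7309.27 = 96564.00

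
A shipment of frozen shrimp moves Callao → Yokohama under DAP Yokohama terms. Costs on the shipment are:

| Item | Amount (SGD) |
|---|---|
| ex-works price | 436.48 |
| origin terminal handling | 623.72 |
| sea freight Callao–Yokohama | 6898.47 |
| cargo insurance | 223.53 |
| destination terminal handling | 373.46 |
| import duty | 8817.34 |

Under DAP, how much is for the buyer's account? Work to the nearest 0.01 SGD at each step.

Buyer's account: SGD 8817.34

DAP: the seller bears all costs to the named destination except import duty and clearance.
Seller's account: goods 436.48 + origin terminal 623.72 + freight 6898.47 + insurance 223.53 + destination terminal 373.46 = 8555.66
Buyer's account: duty 8817.34 = 8817.34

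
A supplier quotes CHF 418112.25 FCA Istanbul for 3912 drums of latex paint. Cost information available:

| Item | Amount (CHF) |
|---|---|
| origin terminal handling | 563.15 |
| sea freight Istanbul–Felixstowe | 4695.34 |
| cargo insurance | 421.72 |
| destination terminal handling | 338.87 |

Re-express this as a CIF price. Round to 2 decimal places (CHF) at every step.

CIF price: CHF 423792.46

Not relevant to the conversion: destination terminal — on the buyer under both terms; not part of either seller's price.
From FCA to CIF, the seller additionally bears: origin terminal, freight, insurance.
CIF price = 418112.25 + 563.15 + 4695.34 + 421.72 = 423792.46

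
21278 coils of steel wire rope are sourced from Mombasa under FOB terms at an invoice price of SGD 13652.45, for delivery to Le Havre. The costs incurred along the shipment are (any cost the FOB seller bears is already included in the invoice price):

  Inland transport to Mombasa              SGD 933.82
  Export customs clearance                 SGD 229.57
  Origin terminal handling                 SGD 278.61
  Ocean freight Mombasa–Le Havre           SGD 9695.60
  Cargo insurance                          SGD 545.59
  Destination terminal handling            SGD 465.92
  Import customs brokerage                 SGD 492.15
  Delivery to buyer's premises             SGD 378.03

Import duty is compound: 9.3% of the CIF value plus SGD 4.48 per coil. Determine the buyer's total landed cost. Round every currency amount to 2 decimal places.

FOB: the seller bears costs until goods are on board at the origin port; the buyer bears freight, insurance and all costs thereafter.
Already in the invoice (seller's account under FOB): inland to port, export clearance, origin terminal — exclude.
CIF value = FOB price + freight + insurance = 13652.45 + 9695.60 + 545.59 = 23893.64
Ad valorem component: 23893.64 × 9.3% = 2222.11
Specific component: 21278 × 4.48 = 95325.44
Import duty = 2222.11 + 95325.44 = 97547.55
Buyer bears: freight 9695.60 + insurance 545.59 + destination terminal 465.92 + brokerage 492.15 + delivery 378.03 + duty 97547.55 = 109124.84
Landed cost = invoice 13652.45 + 109124.84 = 122777.29

Total landed cost: SGD 122777.29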